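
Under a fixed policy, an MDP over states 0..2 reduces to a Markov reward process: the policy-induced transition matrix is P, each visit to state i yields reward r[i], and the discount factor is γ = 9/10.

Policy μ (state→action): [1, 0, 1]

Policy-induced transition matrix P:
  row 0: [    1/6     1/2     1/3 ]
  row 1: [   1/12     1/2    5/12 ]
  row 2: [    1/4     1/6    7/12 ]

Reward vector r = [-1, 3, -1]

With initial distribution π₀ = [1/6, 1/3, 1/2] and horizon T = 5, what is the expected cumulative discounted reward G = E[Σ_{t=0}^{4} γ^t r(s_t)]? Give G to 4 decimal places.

G = 1.4125

t=0: π = [0.1667, 0.3333, 0.5000], E[r] = 0.3333, γ^t·E[r] = 0.333333, running G = 0.333333
t=1: π = [0.1806, 0.3333, 0.4861], E[r] = 0.3333, γ^t·E[r] = 0.300000, running G = 0.633333
t=2: π = [0.1794, 0.3380, 0.4826], E[r] = 0.3519, γ^t·E[r] = 0.285000, running G = 0.918333
t=3: π = [0.1787, 0.3391, 0.4822], E[r] = 0.3565, γ^t·E[r] = 0.259875, running G = 1.178208
t=4: π = [0.1786, 0.3393, 0.4821], E[r] = 0.3571, γ^t·E[r] = 0.234309, running G = 1.412518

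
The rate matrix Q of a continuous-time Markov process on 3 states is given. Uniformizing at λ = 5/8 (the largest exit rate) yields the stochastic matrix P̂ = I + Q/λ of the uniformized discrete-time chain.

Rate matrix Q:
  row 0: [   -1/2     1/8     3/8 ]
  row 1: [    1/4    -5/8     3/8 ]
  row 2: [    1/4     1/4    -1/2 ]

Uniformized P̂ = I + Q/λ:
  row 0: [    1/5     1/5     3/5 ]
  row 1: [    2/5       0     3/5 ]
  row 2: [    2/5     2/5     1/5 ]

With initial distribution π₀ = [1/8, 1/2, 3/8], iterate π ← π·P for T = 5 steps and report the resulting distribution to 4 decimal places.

π = [0.3334, 0.2375, 0.4291]

t=0: π = [0.1250, 0.5000, 0.3750]
t=1: π = [0.3750, 0.1750, 0.4500]
t=2: π = [0.3250, 0.2550, 0.4200]
t=3: π = [0.3350, 0.2330, 0.4320]
t=4: π = [0.3330, 0.2398, 0.4272]
t=5: π = [0.3334, 0.2375, 0.4291]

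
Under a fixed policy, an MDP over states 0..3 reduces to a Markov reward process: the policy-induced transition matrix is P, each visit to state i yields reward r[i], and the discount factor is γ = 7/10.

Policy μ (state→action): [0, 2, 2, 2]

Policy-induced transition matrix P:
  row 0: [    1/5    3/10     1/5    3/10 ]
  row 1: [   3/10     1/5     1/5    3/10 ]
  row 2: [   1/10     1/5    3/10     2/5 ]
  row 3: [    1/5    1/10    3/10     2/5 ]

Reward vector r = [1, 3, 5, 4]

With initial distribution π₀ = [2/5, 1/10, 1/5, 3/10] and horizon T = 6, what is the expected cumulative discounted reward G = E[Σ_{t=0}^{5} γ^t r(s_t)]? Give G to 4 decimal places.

G = 9.6689

t=0: π = [0.4000, 0.1000, 0.2000, 0.3000], E[r] = 2.9000, γ^t·E[r] = 2.900000, running G = 2.900000
t=1: π = [0.1900, 0.2100, 0.2500, 0.3500], E[r] = 3.4700, γ^t·E[r] = 2.429000, running G = 5.329000
t=2: π = [0.1960, 0.1840, 0.2600, 0.3600], E[r] = 3.4880, γ^t·E[r] = 1.709120, running G = 7.038120
t=3: π = [0.1924, 0.1836, 0.2620, 0.3620], E[r] = 3.5012, γ^t·E[r] = 1.200912, running G = 8.239032
t=4: π = [0.1922, 0.1830, 0.2624, 0.3624], E[r] = 3.5029, γ^t·E[r] = 0.841041, running G = 9.080073
t=5: π = [0.1921, 0.1830, 0.2625, 0.3625], E[r] = 3.5033, γ^t·E[r] = 0.588802, running G = 9.668875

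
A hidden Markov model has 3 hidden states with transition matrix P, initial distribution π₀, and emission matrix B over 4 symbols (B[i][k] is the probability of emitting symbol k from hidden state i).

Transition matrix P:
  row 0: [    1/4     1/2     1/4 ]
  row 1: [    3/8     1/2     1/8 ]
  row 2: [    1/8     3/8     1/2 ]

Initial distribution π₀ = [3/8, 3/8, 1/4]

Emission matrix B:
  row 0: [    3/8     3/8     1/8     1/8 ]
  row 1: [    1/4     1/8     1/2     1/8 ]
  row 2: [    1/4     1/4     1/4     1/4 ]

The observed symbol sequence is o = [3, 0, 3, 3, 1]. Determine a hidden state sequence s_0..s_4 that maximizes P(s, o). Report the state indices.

path = [2, 2, 2, 2, 2]

t=0: δ = [4.688e-02, 4.688e-02, 6.250e-02]  (obs o_0=3)
t=1: δ = [6.592e-03, 5.859e-03, 7.812e-03]  ψ = [1, 0, 2]  (obs o_1=0)
t=2: δ = [2.747e-04, 4.120e-04, 9.766e-04]  ψ = [1, 0, 2]  (obs o_2=3)
t=3: δ = [1.931e-05, 4.578e-05, 1.221e-04]  ψ = [1, 2, 2]  (obs o_3=3)
t=4: δ = [6.437e-06, 5.722e-06, 1.526e-05]  ψ = [1, 2, 2]  (obs o_4=1)
backtrack: best end state = 2; path = [2, 2, 2, 2, 2]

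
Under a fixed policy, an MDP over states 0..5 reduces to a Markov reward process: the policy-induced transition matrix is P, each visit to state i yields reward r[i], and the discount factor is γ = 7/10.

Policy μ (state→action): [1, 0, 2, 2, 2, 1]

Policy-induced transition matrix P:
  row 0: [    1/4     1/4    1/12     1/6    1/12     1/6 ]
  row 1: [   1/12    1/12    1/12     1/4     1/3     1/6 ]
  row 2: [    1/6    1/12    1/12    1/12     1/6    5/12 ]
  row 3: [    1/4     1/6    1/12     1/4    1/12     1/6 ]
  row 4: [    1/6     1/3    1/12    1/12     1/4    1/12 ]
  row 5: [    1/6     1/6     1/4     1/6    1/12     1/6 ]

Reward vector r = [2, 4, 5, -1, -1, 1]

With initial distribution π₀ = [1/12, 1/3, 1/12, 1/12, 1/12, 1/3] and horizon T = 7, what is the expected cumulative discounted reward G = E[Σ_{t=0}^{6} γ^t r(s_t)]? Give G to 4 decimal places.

t=0: π = [0.0833, 0.3333, 0.0833, 0.0833, 0.0833, 0.3333], E[r] = 2.0833, γ^t·E[r] = 2.083333, running G = 2.083333
t=1: π = [0.1528, 0.1528, 0.1389, 0.1875, 0.1875, 0.1806], E[r] = 1.4167, γ^t·E[r] = 0.991667, running G = 3.075000
t=2: π = [0.1823, 0.1863, 0.1134, 0.1678, 0.1644, 0.1858], E[r] = 1.5307, γ^t·E[r] = 0.750029, running G = 3.825029
t=3: π = [0.1803, 0.1843, 0.1143, 0.1730, 0.1668, 0.1813], E[r] = 1.5107, γ^t·E[r] = 0.518172, running G = 4.343201
t=4: π = [0.1808, 0.1846, 0.1136, 0.1730, 0.1667, 0.1813], E[r] = 1.5093, γ^t·E[r] = 0.362387, running G = 4.705588
t=5: π = [0.1808, 0.1847, 0.1136, 0.1731, 0.1667, 0.1812], E[r] = 1.5093, γ^t·E[r] = 0.253669, running G = 4.959257
t=6: π = [0.1808, 0.1847, 0.1135, 0.1731, 0.1668, 0.1812], E[r] = 1.5091, γ^t·E[r] = 0.177547, running G = 5.136804

G = 5.1368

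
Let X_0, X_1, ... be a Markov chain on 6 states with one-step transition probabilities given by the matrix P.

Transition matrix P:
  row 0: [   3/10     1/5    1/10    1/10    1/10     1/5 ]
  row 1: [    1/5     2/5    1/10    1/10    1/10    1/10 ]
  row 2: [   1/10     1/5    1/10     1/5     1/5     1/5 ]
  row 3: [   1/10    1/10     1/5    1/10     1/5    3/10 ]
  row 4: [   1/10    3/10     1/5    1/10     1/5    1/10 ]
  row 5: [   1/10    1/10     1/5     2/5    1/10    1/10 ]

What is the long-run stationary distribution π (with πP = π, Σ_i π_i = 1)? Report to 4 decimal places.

π = [0.1534, 0.2274, 0.1472, 0.1636, 0.1456, 0.1628]

Balance equations π_j = Σ_i π_i·P[i][j]:
  π_0 = 3/10·π_0 + 1/5·π_1 + 1/10·π_2 + 1/10·π_3 + 1/10·π_4 + 1/10·π_5
  π_1 = 1/5·π_0 + 2/5·π_1 + 1/5·π_2 + 1/10·π_3 + 3/10·π_4 + 1/10·π_5
  π_2 = 1/10·π_0 + 1/10·π_1 + 1/10·π_2 + 1/5·π_3 + 1/5·π_4 + 1/5·π_5
  π_3 = 1/10·π_0 + 1/10·π_1 + 1/5·π_2 + 1/10·π_3 + 1/10·π_4 + 2/5·π_5
  π_4 = 1/10·π_0 + 1/10·π_1 + 1/5·π_2 + 1/5·π_3 + 1/5·π_4 + 1/10·π_5
  normalize: π_0 + π_1 + π_2 + π_3 + π_4 + π_5 = 1
Solving the linear system gives exactly π = [197/1284, 73/321, 63/428, 35/214, 187/1284, 209/1284].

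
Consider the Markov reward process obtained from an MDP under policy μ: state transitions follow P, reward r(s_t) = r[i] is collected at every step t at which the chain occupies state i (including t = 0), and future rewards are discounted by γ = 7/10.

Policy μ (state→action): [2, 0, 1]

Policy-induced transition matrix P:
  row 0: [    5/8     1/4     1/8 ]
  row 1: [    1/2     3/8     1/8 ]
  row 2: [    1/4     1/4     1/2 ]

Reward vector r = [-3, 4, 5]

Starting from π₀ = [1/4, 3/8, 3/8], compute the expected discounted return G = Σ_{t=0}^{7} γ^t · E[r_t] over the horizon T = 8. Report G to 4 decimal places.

t=0: π = [0.2500, 0.3750, 0.3750], E[r] = 2.6250, γ^t·E[r] = 2.625000, running G = 2.625000
t=1: π = [0.4375, 0.2969, 0.2656], E[r] = 1.2031, γ^t·E[r] = 0.842188, running G = 3.467188
t=2: π = [0.4883, 0.2871, 0.2246], E[r] = 0.8066, γ^t·E[r] = 0.395254, running G = 3.862441
t=3: π = [0.5049, 0.2859, 0.2092], E[r] = 0.6750, γ^t·E[r] = 0.231542, running G = 4.093983
t=4: π = [0.5108, 0.2857, 0.2035], E[r] = 0.6278, γ^t·E[r] = 0.150744, running G = 4.244727
t=5: π = [0.5130, 0.2857, 0.2013], E[r] = 0.6104, γ^t·E[r] = 0.102590, running G = 4.347317
t=6: π = [0.5138, 0.2857, 0.2005], E[r] = 0.6039, γ^t·E[r] = 0.071048, running G = 4.418365
t=7: π = [0.5141, 0.2857, 0.2002], E[r] = 0.6015, γ^t·E[r] = 0.049533, running G = 4.467898

G = 4.4679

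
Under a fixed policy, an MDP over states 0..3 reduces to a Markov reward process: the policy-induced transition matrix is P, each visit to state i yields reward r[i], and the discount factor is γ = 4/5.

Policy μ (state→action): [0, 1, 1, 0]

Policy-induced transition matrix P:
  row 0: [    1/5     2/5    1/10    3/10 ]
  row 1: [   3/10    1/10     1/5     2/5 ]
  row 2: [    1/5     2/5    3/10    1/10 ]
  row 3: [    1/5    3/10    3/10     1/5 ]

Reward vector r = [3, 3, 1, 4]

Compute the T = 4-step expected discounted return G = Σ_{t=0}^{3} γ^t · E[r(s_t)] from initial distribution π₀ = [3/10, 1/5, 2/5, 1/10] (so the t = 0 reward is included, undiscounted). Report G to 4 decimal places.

t=0: π = [0.3000, 0.2000, 0.4000, 0.1000], E[r] = 2.3000, γ^t·E[r] = 2.300000, running G = 2.300000
t=1: π = [0.2200, 0.3300, 0.2200, 0.2300], E[r] = 2.7900, γ^t·E[r] = 2.232000, running G = 4.532000
t=2: π = [0.2330, 0.2780, 0.2230, 0.2660], E[r] = 2.8200, γ^t·E[r] = 1.804800, running G = 6.336800
t=3: π = [0.2278, 0.2900, 0.2256, 0.2566], E[r] = 2.8054, γ^t·E[r] = 1.436365, running G = 7.773165

G = 7.7732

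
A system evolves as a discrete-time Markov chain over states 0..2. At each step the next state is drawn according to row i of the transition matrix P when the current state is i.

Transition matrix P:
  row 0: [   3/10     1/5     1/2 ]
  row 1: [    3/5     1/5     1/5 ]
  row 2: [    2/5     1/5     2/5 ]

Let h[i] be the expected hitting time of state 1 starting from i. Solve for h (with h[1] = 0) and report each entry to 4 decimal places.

First-step conditioning: h[1] = 0; for i ≠ 1, h[i] = 1 + Σ_k P[i][k]·h[k].
  h[0] = 1 + 3/10·h[0] + 1/2·h[2]
  h[2] = 1 + 2/5·h[0] + 2/5·h[2]
Solving the 2×2 linear system over states ≠ 1 gives exactly h = [5, 0, 5] (h[1] = 0 is the target).

h = [5.0000, 0.0000, 5.0000]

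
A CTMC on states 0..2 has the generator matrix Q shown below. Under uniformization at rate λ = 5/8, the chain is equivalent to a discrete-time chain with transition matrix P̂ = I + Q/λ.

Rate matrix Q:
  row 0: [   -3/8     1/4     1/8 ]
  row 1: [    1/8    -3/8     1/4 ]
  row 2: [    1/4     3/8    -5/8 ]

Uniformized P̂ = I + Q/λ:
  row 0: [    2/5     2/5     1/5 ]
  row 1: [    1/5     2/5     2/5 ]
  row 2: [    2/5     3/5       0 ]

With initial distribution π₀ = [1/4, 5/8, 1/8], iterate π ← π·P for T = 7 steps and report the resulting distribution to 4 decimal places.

π = [0.3103, 0.4482, 0.2414]

t=0: π = [0.2500, 0.6250, 0.1250]
t=1: π = [0.2750, 0.4250, 0.3000]
t=2: π = [0.3150, 0.4600, 0.2250]
t=3: π = [0.3080, 0.4450, 0.2470]
t=4: π = [0.3110, 0.4494, 0.2396]
t=5: π = [0.3101, 0.4479, 0.2420]
t=6: π = [0.3104, 0.4484, 0.2412]
t=7: π = [0.3103, 0.4482, 0.2414]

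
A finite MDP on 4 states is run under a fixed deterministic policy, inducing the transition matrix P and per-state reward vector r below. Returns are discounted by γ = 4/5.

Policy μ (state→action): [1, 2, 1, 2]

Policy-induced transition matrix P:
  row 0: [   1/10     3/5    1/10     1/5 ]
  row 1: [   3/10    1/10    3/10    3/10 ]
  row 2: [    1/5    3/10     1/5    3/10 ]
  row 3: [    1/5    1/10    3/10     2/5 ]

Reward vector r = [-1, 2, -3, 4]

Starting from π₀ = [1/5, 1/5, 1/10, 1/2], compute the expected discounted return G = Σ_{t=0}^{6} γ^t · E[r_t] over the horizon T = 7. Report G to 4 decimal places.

G = 4.3423

t=0: π = [0.2000, 0.2000, 0.1000, 0.5000], E[r] = 1.9000, γ^t·E[r] = 1.900000, running G = 1.900000
t=1: π = [0.2000, 0.2200, 0.2500, 0.3300], E[r] = 0.8100, γ^t·E[r] = 0.648000, running G = 2.548000
t=2: π = [0.2020, 0.2500, 0.2350, 0.3130], E[r] = 0.8450, γ^t·E[r] = 0.540800, running G = 3.088800
t=3: π = [0.2048, 0.2480, 0.2361, 0.3111], E[r] = 0.8273, γ^t·E[r] = 0.423578, running G = 3.512378
t=4: π = [0.2043, 0.2496, 0.2354, 0.3106], E[r] = 0.8312, γ^t·E[r] = 0.340439, running G = 3.852817
t=5: π = [0.2045, 0.2492, 0.2356, 0.3106], E[r] = 0.8297, γ^t·E[r] = 0.271878, running G = 4.124695
t=6: π = [0.2045, 0.2494, 0.2355, 0.3106], E[r] = 0.8301, γ^t·E[r] = 0.217614, running G = 4.342309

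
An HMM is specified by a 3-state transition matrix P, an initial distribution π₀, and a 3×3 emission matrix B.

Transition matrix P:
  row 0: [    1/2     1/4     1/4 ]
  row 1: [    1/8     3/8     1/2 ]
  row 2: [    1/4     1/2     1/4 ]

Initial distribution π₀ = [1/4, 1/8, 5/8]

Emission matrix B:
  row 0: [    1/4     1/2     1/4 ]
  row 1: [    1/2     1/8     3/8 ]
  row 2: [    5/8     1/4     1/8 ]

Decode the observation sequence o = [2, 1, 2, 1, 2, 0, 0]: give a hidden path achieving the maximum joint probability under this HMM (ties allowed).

path = [0, 0, 0, 0, 1, 2, 1]

t=0: δ = [6.250e-02, 4.688e-02, 7.812e-02]  (obs o_0=2)
t=1: δ = [1.562e-02, 4.883e-03, 5.859e-03]  ψ = [0, 2, 1]  (obs o_1=1)
t=2: δ = [1.953e-03, 1.465e-03, 4.883e-04]  ψ = [0, 0, 0]  (obs o_2=2)
t=3: δ = [4.883e-04, 6.866e-05, 1.831e-04]  ψ = [0, 1, 1]  (obs o_3=1)
t=4: δ = [6.104e-05, 4.578e-05, 1.526e-05]  ψ = [0, 0, 0]  (obs o_4=2)
t=5: δ = [7.629e-06, 8.583e-06, 1.431e-05]  ψ = [0, 1, 1]  (obs o_5=0)
t=6: δ = [9.537e-07, 3.576e-06, 2.682e-06]  ψ = [0, 2, 1]  (obs o_6=0)
backtrack: best end state = 1; path = [0, 0, 0, 0, 1, 2, 1]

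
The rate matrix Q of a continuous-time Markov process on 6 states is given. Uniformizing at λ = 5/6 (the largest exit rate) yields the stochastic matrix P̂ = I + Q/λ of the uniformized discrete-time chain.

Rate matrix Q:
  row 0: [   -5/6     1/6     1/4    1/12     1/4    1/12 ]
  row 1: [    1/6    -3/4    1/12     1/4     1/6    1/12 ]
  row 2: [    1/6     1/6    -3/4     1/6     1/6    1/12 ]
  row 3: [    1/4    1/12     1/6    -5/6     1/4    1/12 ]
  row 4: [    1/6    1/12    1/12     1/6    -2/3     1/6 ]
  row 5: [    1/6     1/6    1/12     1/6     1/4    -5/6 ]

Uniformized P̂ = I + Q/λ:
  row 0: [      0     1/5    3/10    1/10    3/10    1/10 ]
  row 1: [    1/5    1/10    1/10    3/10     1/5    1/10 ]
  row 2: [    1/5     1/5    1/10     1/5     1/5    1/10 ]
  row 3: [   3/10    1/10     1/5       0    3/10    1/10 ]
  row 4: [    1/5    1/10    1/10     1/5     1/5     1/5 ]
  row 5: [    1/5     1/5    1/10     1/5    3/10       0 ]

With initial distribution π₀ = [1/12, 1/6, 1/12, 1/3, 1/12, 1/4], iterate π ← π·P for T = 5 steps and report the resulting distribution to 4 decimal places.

t=0: π = [0.0833, 0.1667, 0.0833, 0.3333, 0.0833, 0.2500]
t=1: π = [0.2167, 0.1417, 0.1500, 0.1417, 0.2667, 0.0833]
t=2: π = [0.1708, 0.1450, 0.1575, 0.1642, 0.2442, 0.1183]
t=3: π = [0.1823, 0.1447, 0.1506, 0.1646, 0.2453, 0.1126]
t=4: π = [0.1800, 0.1445, 0.1529, 0.1633, 0.2459, 0.1133]
t=5: π = [0.1803, 0.1446, 0.1523, 0.1638, 0.2457, 0.1133]

π = [0.1803, 0.1446, 0.1523, 0.1638, 0.2457, 0.1133]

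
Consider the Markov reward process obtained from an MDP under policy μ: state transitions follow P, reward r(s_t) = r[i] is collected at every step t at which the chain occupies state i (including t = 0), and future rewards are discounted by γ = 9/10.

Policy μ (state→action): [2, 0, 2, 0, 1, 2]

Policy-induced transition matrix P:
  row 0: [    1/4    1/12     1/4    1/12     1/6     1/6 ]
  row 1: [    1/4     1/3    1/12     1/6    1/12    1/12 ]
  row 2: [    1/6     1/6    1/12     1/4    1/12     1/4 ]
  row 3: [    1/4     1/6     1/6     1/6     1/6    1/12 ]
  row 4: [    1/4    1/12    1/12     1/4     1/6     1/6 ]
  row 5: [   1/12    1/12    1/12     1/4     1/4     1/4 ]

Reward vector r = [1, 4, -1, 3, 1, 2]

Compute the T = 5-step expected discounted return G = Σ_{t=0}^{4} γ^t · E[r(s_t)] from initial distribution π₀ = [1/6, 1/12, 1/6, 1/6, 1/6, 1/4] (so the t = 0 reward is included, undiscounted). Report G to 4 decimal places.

G = 6.8077

t=0: π = [0.1667, 0.0833, 0.1667, 0.1667, 0.1667, 0.2500], E[r] = 1.5000, γ^t·E[r] = 1.500000, running G = 1.500000
t=1: π = [0.1944, 0.1319, 0.1250, 0.2014, 0.1667, 0.1806], E[r] = 1.7292, γ^t·E[r] = 1.556250, running G = 3.056250
t=2: π = [0.2095, 0.1435, 0.1325, 0.1898, 0.1603, 0.1644], E[r] = 1.7095, γ^t·E[r] = 1.384688, running G = 4.440938
t=3: π = [0.2116, 0.1461, 0.1341, 0.1873, 0.1574, 0.1636], E[r] = 1.7083, γ^t·E[r] = 1.245375, running G = 5.686313
t=4: π = [0.2116, 0.1466, 0.1342, 0.1870, 0.1570, 0.1637], E[r] = 1.7091, γ^t·E[r] = 1.121341, running G = 6.807654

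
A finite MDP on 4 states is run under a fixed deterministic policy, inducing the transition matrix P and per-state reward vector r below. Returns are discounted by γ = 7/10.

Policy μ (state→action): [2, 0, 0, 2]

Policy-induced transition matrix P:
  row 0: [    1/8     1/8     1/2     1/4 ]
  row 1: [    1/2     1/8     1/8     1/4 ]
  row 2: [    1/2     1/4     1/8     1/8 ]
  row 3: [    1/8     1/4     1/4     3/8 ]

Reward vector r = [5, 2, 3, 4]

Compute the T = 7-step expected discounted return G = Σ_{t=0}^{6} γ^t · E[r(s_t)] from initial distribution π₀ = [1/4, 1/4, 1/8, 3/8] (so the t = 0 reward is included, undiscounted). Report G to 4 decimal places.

t=0: π = [0.2500, 0.2500, 0.1250, 0.3750], E[r] = 3.6250, γ^t·E[r] = 3.625000, running G = 3.625000
t=1: π = [0.2656, 0.1875, 0.2656, 0.2813], E[r] = 3.6250, γ^t·E[r] = 2.537500, running G = 6.162500
t=2: π = [0.2949, 0.1934, 0.2598, 0.2520], E[r] = 3.6484, γ^t·E[r] = 1.787734, running G = 7.950234
t=3: π = [0.2949, 0.1890, 0.2671, 0.2490], E[r] = 3.6499, γ^t·E[r] = 1.251917, running G = 9.202151
t=4: π = [0.2960, 0.1895, 0.2667, 0.2477], E[r] = 3.6503, γ^t·E[r] = 0.876429, running G = 10.078580
t=5: π = [0.2961, 0.1893, 0.2670, 0.2476], E[r] = 3.6505, γ^t·E[r] = 0.613539, running G = 10.692119
t=6: π = [0.2961, 0.1893, 0.2670, 0.2476], E[r] = 3.6505, γ^t·E[r] = 0.429474, running G = 11.121593

G = 11.1216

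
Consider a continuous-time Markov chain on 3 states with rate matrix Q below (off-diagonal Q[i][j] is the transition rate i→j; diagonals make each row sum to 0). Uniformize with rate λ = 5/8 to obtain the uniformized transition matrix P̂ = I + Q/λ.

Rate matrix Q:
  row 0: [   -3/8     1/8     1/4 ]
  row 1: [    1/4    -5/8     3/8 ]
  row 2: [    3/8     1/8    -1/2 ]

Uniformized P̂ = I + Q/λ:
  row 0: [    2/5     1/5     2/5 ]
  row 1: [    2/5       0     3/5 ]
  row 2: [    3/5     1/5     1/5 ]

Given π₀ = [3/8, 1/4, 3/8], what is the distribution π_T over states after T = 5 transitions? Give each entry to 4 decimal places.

t=0: π = [0.3750, 0.2500, 0.3750]
t=1: π = [0.4750, 0.1500, 0.3750]
t=2: π = [0.4750, 0.1700, 0.3550]
t=3: π = [0.4710, 0.1660, 0.3630]
t=4: π = [0.4726, 0.1668, 0.3606]
t=5: π = [0.4721, 0.1666, 0.3612]

π = [0.4721, 0.1666, 0.3612]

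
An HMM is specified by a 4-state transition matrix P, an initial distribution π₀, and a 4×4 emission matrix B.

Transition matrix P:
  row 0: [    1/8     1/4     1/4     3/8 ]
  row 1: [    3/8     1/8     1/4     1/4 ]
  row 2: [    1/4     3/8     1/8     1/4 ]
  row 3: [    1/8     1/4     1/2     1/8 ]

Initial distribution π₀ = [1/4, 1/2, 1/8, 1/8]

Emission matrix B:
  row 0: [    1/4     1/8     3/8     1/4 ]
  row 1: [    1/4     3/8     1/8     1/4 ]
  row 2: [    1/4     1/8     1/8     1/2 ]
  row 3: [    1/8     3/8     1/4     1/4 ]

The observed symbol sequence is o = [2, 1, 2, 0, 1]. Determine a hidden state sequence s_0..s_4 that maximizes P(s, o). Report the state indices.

path = [0, 1, 0, 2, 1]

t=0: δ = [9.375e-02, 6.250e-02, 1.562e-02, 3.125e-02]  (obs o_0=2)
t=1: δ = [2.930e-03, 8.789e-03, 2.930e-03, 1.318e-02]  ψ = [1, 0, 0, 0]  (obs o_1=1)
t=2: δ = [1.236e-03, 4.120e-04, 8.240e-04, 5.493e-04]  ψ = [1, 3, 3, 1]  (obs o_2=2)
t=3: δ = [5.150e-05, 7.725e-05, 7.725e-05, 5.794e-05]  ψ = [2, 0, 0, 0]  (obs o_3=0)
t=4: δ = [3.621e-06, 1.086e-05, 3.621e-06, 7.242e-06]  ψ = [1, 2, 3, 0]  (obs o_4=1)
backtrack: best end state = 1; path = [0, 1, 0, 2, 1]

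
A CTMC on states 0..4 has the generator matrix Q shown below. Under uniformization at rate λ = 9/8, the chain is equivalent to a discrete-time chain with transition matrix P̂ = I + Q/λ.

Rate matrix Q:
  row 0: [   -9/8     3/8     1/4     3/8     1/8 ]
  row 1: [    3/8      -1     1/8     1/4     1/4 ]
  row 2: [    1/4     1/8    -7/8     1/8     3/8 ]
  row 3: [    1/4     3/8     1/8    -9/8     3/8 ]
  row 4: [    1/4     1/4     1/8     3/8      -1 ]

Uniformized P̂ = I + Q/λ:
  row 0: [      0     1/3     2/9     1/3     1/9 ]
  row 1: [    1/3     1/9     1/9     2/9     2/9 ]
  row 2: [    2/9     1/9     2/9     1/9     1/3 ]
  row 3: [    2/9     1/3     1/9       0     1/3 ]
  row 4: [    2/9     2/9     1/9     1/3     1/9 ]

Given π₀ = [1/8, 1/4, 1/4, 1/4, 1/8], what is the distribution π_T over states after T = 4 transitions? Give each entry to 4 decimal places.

t=0: π = [0.1250, 0.2500, 0.2500, 0.2500, 0.1250]
t=1: π = [0.2222, 0.2083, 0.1528, 0.1667, 0.2500]
t=2: π = [0.1960, 0.2253, 0.1528, 0.2207, 0.2052]
t=3: π = [0.2037, 0.2265, 0.1499, 0.2008, 0.2191]
t=4: π = [0.2021, 0.2253, 0.1504, 0.2079, 0.2142]

π = [0.2021, 0.2253, 0.1504, 0.2079, 0.2142]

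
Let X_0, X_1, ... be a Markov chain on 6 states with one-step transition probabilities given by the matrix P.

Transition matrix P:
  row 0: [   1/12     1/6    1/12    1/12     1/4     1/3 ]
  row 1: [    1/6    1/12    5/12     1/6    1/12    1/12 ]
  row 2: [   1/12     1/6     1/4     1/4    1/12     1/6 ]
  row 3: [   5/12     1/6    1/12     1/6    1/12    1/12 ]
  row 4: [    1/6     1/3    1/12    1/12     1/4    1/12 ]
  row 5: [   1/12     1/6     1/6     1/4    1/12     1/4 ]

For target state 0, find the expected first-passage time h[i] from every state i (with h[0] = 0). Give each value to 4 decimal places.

h = [0.0000, 5.4654, 5.7728, 3.9966, 5.4893, 5.7728]

First-step conditioning: h[0] = 0; for i ≠ 0, h[i] = 1 + Σ_k P[i][k]·h[k].
  h[1] = 1 + 1/12·h[1] + 5/12·h[2] + 1/6·h[3] + 1/12·h[4] + 1/12·h[5]
  h[2] = 1 + 1/6·h[1] + 1/4·h[2] + 1/4·h[3] + 1/12·h[4] + 1/6·h[5]
  h[3] = 1 + 1/6·h[1] + 1/12·h[2] + 1/6·h[3] + 1/12·h[4] + 1/12·h[5]
  h[4] = 1 + 1/3·h[1] + 1/12·h[2] + 1/12·h[3] + 1/4·h[4] + 1/12·h[5]
  h[5] = 1 + 1/6·h[1] + 1/6·h[2] + 1/4·h[3] + 1/12·h[4] + 1/4·h[5]
Solving the 5×5 linear system over states ≠ 0 gives exactly h = [0, 6400/1171, 6760/1171, 4680/1171, 6428/1171, 6760/1171] (h[0] = 0 is the target).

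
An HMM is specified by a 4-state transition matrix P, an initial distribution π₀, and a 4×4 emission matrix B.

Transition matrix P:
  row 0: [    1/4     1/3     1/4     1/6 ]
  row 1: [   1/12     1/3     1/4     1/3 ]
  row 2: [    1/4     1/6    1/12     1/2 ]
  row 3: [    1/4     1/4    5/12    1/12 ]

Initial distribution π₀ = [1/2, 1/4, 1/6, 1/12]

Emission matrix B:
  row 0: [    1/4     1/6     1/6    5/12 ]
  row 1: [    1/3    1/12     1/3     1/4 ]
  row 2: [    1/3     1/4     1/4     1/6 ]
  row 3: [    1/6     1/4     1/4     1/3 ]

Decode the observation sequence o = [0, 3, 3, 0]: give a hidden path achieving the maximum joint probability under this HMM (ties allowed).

t=0: δ = [1.250e-01, 8.333e-02, 5.556e-02, 1.389e-02]  (obs o_0=0)
t=1: δ = [1.302e-02, 1.042e-02, 5.208e-03, 9.259e-03]  ψ = [0, 0, 0, 1]  (obs o_1=3)
t=2: δ = [1.356e-03, 1.085e-03, 6.430e-04, 1.157e-03]  ψ = [0, 0, 3, 1]  (obs o_2=3)
t=3: δ = [8.477e-05, 1.507e-04, 1.608e-04, 6.028e-05]  ψ = [0, 0, 3, 1]  (obs o_3=0)
backtrack: best end state = 2; path = [0, 1, 3, 2]

path = [0, 1, 3, 2]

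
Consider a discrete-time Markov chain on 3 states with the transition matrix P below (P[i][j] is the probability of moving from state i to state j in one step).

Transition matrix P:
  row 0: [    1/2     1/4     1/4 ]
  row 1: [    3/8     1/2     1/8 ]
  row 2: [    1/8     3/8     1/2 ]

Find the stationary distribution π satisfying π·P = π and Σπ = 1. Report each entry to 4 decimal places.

Balance equations π_j = Σ_i π_i·P[i][j]:
  π_0 = 1/2·π_0 + 3/8·π_1 + 1/8·π_2
  π_1 = 1/4·π_0 + 1/2·π_1 + 3/8·π_2
  normalize: π_0 + π_1 + π_2 = 1
Solving the linear system gives exactly π = [13/37, 14/37, 10/37].

π = [0.3514, 0.3784, 0.2703]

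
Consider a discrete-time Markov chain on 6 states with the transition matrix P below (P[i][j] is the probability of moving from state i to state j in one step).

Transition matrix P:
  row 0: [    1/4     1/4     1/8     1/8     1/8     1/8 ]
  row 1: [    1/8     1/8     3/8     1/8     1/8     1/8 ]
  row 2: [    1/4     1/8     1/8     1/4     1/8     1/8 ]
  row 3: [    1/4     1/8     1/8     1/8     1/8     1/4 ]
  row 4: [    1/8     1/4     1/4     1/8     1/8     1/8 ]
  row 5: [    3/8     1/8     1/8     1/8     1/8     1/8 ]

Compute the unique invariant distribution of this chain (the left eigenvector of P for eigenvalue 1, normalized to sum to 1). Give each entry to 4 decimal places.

π = [0.2311, 0.1695, 0.1830, 0.1479, 0.1250, 0.1435]

Balance equations π_j = Σ_i π_i·P[i][j]:
  π_0 = 1/4·π_0 + 1/8·π_1 + 1/4·π_2 + 1/4·π_3 + 1/8·π_4 + 3/8·π_5
  π_1 = 1/4·π_0 + 1/8·π_1 + 1/8·π_2 + 1/8·π_3 + 1/4·π_4 + 1/8·π_5
  π_2 = 1/8·π_0 + 3/8·π_1 + 1/8·π_2 + 1/8·π_3 + 1/4·π_4 + 1/8·π_5
  π_3 = 1/8·π_0 + 1/8·π_1 + 1/4·π_2 + 1/8·π_3 + 1/8·π_4 + 1/8·π_5
  π_4 = 1/8·π_0 + 1/8·π_1 + 1/8·π_2 + 1/8·π_3 + 1/8·π_4 + 1/8·π_5
  normalize: π_0 + π_1 + π_2 + π_3 + π_4 + π_5 = 1
Solving the linear system gives exactly π = [4395/19016, 6447/38032, 435/2377, 703/4754, 1/8, 5457/38032].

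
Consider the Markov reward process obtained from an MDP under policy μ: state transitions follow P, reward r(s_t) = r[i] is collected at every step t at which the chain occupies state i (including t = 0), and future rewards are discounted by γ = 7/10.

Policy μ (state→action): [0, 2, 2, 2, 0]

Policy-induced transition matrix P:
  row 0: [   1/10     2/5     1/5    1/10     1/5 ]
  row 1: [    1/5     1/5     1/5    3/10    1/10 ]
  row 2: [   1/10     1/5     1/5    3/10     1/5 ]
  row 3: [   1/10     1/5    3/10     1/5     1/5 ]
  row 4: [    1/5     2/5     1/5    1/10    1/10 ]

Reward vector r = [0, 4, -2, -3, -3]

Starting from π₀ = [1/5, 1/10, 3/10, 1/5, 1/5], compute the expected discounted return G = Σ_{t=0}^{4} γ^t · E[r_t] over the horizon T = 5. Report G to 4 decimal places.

t=0: π = [0.2000, 0.1000, 0.3000, 0.2000, 0.2000], E[r] = -1.4000, γ^t·E[r] = -1.400000, running G = -1.400000
t=1: π = [0.1300, 0.2800, 0.2200, 0.2000, 0.1700], E[r] = -0.4300, γ^t·E[r] = -0.301000, running G = -1.701000
t=2: π = [0.1450, 0.2600, 0.2200, 0.2200, 0.1550], E[r] = -0.5250, γ^t·E[r] = -0.257250, running G = -1.958250
t=3: π = [0.1415, 0.2600, 0.2220, 0.2180, 0.1585], E[r] = -0.5335, γ^t·E[r] = -0.182991, running G = -2.141241
t=4: π = [0.1419, 0.2600, 0.2218, 0.2182, 0.1582], E[r] = -0.5327, γ^t·E[r] = -0.127889, running G = -2.269130

G = -2.2691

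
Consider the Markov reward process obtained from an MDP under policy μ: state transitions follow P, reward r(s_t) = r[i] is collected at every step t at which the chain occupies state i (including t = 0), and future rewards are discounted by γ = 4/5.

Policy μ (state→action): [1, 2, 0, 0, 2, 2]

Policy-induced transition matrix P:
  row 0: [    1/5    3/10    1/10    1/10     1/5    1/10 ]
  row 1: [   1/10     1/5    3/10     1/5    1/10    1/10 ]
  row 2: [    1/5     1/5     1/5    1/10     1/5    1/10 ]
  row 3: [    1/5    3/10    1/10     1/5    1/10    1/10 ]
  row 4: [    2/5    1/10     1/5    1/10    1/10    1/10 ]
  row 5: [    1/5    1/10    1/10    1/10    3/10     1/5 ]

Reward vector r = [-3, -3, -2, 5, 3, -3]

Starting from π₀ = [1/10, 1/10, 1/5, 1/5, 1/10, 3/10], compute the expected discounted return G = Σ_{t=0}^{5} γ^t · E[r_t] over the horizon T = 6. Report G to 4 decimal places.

t=0: π = [0.1000, 0.1000, 0.2000, 0.2000, 0.1000, 0.3000], E[r] = -0.6000, γ^t·E[r] = -0.600000, running G = -0.600000
t=1: π = [0.2100, 0.1900, 0.1500, 0.1300, 0.1900, 0.1300], E[r] = -0.6700, γ^t·E[r] = -0.536000, running G = -1.136000
t=2: π = [0.2190, 0.2020, 0.1720, 0.1320, 0.1620, 0.1130], E[r] = -0.8000, γ^t·E[r] = -0.512000, running G = -1.648000
t=3: π = [0.2122, 0.2076, 0.1738, 0.1334, 0.1617, 0.1113], E[r] = -0.7888, γ^t·E[r] = -0.403866, running G = -2.051866
t=4: π = [0.2116, 0.2073, 0.1751, 0.1341, 0.1609, 0.1111], E[r] = -0.7870, γ^t·E[r] = -0.322343, running G = -2.374209
t=5: π = [0.2114, 0.2074, 0.1750, 0.1341, 0.1609, 0.1111], E[r] = -0.7865, γ^t·E[r] = -0.257727, running G = -2.631936

G = -2.6319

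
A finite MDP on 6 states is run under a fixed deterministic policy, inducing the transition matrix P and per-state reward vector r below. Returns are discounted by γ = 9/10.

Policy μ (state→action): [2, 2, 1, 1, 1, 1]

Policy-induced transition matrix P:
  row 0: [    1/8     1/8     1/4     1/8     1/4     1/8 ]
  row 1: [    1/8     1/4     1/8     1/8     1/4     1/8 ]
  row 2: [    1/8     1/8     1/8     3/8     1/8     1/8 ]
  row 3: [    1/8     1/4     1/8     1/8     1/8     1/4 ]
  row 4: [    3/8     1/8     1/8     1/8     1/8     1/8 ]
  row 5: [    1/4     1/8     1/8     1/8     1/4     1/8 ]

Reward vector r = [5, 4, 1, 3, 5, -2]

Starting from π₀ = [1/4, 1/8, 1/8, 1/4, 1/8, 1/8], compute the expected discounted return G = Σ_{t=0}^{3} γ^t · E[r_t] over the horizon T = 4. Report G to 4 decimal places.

G = 9.9842

t=0: π = [0.2500, 0.1250, 0.1250, 0.2500, 0.1250, 0.1250], E[r] = 3.0000, γ^t·E[r] = 3.000000, running G = 3.000000
t=1: π = [0.1719, 0.1719, 0.1563, 0.1563, 0.1875, 0.1563], E[r] = 2.7969, γ^t·E[r] = 2.517188, running G = 5.517188
t=2: π = [0.1914, 0.1660, 0.1465, 0.1641, 0.1875, 0.1445], E[r] = 2.9082, γ^t·E[r] = 2.355645, running G = 7.872832
t=3: π = [0.1899, 0.1663, 0.1489, 0.1616, 0.1877, 0.1455], E[r] = 2.8962, γ^t·E[r] = 2.111359, running G = 9.984191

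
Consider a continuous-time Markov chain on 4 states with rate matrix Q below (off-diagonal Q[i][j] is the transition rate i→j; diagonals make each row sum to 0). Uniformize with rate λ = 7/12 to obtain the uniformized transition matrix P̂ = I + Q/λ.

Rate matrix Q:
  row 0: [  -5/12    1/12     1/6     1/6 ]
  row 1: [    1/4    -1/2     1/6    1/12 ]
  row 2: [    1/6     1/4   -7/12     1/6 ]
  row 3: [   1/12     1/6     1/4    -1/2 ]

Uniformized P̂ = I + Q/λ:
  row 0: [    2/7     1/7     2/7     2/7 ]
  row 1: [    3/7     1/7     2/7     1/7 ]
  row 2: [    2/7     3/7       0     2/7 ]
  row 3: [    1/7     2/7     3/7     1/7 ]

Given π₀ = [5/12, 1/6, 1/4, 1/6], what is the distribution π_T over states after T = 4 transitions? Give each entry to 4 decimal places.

t=0: π = [0.4167, 0.1667, 0.2500, 0.1667]
t=1: π = [0.2857, 0.2381, 0.2381, 0.2381]
t=2: π = [0.2857, 0.2449, 0.2517, 0.2177]
t=3: π = [0.2896, 0.2459, 0.2449, 0.2196]
t=4: π = [0.2895, 0.2442, 0.2471, 0.2192]

π = [0.2895, 0.2442, 0.2471, 0.2192]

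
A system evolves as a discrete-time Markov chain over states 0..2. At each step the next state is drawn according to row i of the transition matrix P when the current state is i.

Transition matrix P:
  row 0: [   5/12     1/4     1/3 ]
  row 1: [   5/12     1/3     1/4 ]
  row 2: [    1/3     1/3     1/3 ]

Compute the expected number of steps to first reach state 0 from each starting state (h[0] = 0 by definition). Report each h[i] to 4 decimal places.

h = [0.0000, 2.5385, 2.7692]

First-step conditioning: h[0] = 0; for i ≠ 0, h[i] = 1 + Σ_k P[i][k]·h[k].
  h[1] = 1 + 1/3·h[1] + 1/4·h[2]
  h[2] = 1 + 1/3·h[1] + 1/3·h[2]
Solving the 2×2 linear system over states ≠ 0 gives exactly h = [0, 33/13, 36/13] (h[0] = 0 is the target).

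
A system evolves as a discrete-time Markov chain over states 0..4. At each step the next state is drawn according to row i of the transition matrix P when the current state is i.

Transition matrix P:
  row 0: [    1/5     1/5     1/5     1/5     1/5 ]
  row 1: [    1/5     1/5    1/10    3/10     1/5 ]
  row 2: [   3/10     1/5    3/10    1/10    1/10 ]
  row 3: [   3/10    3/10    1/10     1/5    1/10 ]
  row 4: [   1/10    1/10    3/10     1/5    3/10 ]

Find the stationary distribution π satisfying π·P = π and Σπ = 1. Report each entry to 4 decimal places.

π = [0.2220, 0.2022, 0.1973, 0.2005, 0.1780]

Balance equations π_j = Σ_i π_i·P[i][j]:
  π_0 = 1/5·π_0 + 1/5·π_1 + 3/10·π_2 + 3/10·π_3 + 1/10·π_4
  π_1 = 1/5·π_0 + 1/5·π_1 + 1/5·π_2 + 3/10·π_3 + 1/10·π_4
  π_2 = 1/5·π_0 + 1/10·π_1 + 3/10·π_2 + 1/10·π_3 + 3/10·π_4
  π_3 = 1/5·π_0 + 3/10·π_1 + 1/10·π_2 + 1/5·π_3 + 1/5·π_4
  normalize: π_0 + π_1 + π_2 + π_3 + π_4 = 1
Solving the linear system gives exactly π = [889/4005, 18/89, 158/801, 803/4005, 713/4005].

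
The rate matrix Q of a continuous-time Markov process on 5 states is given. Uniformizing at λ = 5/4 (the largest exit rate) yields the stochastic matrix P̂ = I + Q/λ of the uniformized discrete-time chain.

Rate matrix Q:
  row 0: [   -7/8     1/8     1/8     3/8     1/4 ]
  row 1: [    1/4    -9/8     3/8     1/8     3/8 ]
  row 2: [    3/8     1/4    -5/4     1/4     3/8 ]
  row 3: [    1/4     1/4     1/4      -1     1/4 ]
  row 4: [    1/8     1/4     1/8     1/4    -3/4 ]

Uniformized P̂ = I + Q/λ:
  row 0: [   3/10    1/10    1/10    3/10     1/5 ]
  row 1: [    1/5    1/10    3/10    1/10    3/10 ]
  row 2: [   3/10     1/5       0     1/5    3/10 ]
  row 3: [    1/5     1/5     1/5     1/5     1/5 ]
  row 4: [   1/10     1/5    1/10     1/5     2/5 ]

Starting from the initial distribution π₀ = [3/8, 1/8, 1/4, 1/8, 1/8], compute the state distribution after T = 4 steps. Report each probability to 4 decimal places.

t=0: π = [0.3750, 0.1250, 0.2500, 0.1250, 0.1250]
t=1: π = [0.2500, 0.1500, 0.1125, 0.2250, 0.2625]
t=2: π = [0.2100, 0.1600, 0.1413, 0.2100, 0.2788]
t=3: π = [0.2073, 0.1630, 0.1389, 0.2050, 0.2859]
t=4: π = [0.2060, 0.1630, 0.1392, 0.2044, 0.2874]

π = [0.2060, 0.1630, 0.1392, 0.2044, 0.2874]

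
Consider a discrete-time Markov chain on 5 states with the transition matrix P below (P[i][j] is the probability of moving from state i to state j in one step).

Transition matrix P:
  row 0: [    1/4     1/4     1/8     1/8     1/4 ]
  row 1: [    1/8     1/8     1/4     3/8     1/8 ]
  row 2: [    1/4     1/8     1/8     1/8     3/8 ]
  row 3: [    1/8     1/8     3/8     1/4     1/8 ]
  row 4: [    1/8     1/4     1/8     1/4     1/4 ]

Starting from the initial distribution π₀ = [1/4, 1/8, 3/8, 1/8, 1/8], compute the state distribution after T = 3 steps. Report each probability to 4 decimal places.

t=0: π = [0.2500, 0.1250, 0.3750, 0.1250, 0.1250]
t=1: π = [0.2031, 0.1719, 0.1719, 0.1875, 0.2656]
t=2: π = [0.1719, 0.1836, 0.1934, 0.2246, 0.2266]
t=3: π = [0.1707, 0.1748, 0.2041, 0.2273, 0.2231]

π = [0.1707, 0.1748, 0.2041, 0.2273, 0.2231]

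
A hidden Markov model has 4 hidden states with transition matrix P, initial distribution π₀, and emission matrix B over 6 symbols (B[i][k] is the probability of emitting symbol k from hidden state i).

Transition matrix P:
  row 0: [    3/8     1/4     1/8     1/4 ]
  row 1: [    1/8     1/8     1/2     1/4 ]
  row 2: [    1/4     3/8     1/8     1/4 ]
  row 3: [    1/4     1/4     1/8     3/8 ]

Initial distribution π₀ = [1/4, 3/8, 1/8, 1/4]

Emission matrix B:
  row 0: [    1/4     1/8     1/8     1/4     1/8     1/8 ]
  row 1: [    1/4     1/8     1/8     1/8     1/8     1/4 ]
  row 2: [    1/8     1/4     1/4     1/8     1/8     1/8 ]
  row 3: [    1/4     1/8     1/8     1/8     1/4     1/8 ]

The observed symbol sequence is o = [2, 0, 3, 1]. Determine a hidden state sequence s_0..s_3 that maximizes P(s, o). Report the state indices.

t=0: δ = [3.125e-02, 4.688e-02, 3.125e-02, 3.125e-02]  (obs o_0=2)
t=1: δ = [2.930e-03, 2.930e-03, 2.930e-03, 2.930e-03]  ψ = [0, 2, 1, 1]  (obs o_1=0)
t=2: δ = [2.747e-04, 1.373e-04, 1.831e-04, 1.373e-04]  ψ = [0, 2, 1, 3]  (obs o_2=3)
t=3: δ = [1.287e-05, 8.583e-06, 1.717e-05, 8.583e-06]  ψ = [0, 0, 1, 0]  (obs o_3=1)
backtrack: best end state = 2; path = [1, 2, 1, 2]

path = [1, 2, 1, 2]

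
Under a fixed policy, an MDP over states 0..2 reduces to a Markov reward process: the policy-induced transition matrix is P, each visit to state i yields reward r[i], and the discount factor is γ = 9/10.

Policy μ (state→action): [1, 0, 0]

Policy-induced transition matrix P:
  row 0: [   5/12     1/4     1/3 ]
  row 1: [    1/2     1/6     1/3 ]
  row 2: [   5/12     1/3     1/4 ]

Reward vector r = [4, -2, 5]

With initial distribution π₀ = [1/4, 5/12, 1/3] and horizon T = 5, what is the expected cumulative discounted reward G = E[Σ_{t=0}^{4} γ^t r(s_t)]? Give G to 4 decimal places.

t=0: π = [0.2500, 0.4167, 0.3333], E[r] = 1.8333, γ^t·E[r] = 1.833333, running G = 1.833333
t=1: π = [0.4514, 0.2431, 0.3056], E[r] = 2.8472, γ^t·E[r] = 2.562500, running G = 4.395833
t=2: π = [0.4369, 0.2552, 0.3079], E[r] = 2.7766, γ^t·E[r] = 2.249063, running G = 6.644896
t=3: π = [0.4379, 0.2544, 0.3077], E[r] = 2.7813, γ^t·E[r] = 2.027602, running G = 8.672497
t=4: π = [0.4379, 0.2544, 0.3077], E[r] = 2.7810, γ^t·E[r] = 1.824646, running G = 10.497144

G = 10.4971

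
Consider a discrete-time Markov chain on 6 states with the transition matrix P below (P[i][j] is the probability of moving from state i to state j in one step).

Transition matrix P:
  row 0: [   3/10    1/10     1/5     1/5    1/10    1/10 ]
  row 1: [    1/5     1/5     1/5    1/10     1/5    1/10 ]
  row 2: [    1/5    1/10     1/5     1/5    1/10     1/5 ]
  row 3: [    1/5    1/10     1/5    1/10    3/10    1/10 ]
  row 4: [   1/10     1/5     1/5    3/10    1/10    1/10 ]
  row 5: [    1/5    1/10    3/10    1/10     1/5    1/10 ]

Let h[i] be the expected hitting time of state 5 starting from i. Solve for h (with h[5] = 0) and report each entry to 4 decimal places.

First-step conditioning: h[5] = 0; for i ≠ 5, h[i] = 1 + Σ_k P[i][k]·h[k].
  h[0] = 1 + 3/10·h[0] + 1/10·h[1] + 1/5·h[2] + 1/5·h[3] + 1/10·h[4]
  h[1] = 1 + 1/5·h[0] + 1/5·h[1] + 1/5·h[2] + 1/10·h[3] + 1/5·h[4]
  h[2] = 1 + 1/5·h[0] + 1/10·h[1] + 1/5·h[2] + 1/5·h[3] + 1/10·h[4]
  h[3] = 1 + 1/5·h[0] + 1/10·h[1] + 1/5·h[2] + 1/10·h[3] + 3/10·h[4]
  h[4] = 1 + 1/10·h[0] + 1/5·h[1] + 1/5·h[2] + 3/10·h[3] + 1/10·h[4]
Solving the 5×5 linear system over states ≠ 5 gives exactly h = [25/3, 25/3, 15/2, 25/3, 25/3, 0] (h[5] = 0 is the target).

h = [8.3333, 8.3333, 7.5000, 8.3333, 8.3333, 0.0000]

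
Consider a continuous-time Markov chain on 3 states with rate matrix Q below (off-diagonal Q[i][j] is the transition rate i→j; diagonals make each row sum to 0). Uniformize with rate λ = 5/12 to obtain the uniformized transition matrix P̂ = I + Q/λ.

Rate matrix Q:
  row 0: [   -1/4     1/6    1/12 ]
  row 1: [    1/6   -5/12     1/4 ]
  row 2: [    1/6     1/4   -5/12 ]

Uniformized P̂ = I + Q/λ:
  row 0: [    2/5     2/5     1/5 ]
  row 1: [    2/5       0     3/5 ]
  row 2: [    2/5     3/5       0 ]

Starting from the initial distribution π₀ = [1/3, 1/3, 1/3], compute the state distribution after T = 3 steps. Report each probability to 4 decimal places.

π = [0.4000, 0.3280, 0.2720]

t=0: π = [0.3333, 0.3333, 0.3333]
t=1: π = [0.4000, 0.3333, 0.2667]
t=2: π = [0.4000, 0.3200, 0.2800]
t=3: π = [0.4000, 0.3280, 0.2720]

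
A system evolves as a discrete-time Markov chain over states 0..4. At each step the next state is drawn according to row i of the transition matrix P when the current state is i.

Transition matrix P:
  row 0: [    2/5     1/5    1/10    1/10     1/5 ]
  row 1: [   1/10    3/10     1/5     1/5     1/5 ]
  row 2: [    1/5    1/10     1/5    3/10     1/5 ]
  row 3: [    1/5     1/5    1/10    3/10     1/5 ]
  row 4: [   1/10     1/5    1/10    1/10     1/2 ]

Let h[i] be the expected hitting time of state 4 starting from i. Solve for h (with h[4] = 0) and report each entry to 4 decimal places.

h = [5.0000, 5.0000, 5.0000, 5.0000, 0.0000]

First-step conditioning: h[4] = 0; for i ≠ 4, h[i] = 1 + Σ_k P[i][k]·h[k].
  h[0] = 1 + 2/5·h[0] + 1/5·h[1] + 1/10·h[2] + 1/10·h[3]
  h[1] = 1 + 1/10·h[0] + 3/10·h[1] + 1/5·h[2] + 1/5·h[3]
  h[2] = 1 + 1/5·h[0] + 1/10·h[1] + 1/5·h[2] + 3/10·h[3]
  h[3] = 1 + 1/5·h[0] + 1/5·h[1] + 1/10·h[2] + 3/10·h[3]
Solving the 4×4 linear system over states ≠ 4 gives exactly h = [5, 5, 5, 5, 0] (h[4] = 0 is the target).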